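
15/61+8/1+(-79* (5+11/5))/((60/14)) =-124.47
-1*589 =-589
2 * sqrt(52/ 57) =4 * sqrt(741)/ 57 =1.91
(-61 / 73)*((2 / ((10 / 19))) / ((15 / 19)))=-22021 / 5475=-4.02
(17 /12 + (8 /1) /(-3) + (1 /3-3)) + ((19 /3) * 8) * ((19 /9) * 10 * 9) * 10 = 385051 /4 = 96262.75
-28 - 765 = -793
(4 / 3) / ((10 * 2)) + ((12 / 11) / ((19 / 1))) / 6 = 239 / 3135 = 0.08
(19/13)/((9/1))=19/117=0.16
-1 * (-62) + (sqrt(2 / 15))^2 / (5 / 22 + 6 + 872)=17968574 / 289815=62.00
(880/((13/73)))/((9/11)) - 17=6022.66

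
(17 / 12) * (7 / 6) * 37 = 4403 / 72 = 61.15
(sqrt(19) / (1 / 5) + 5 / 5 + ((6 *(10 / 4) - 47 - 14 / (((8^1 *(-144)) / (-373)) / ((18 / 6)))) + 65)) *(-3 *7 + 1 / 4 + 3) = -355 *sqrt(19) / 4 - 278107 / 768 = -748.97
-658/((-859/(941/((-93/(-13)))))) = 8049314/79887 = 100.76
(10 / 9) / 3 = 10 / 27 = 0.37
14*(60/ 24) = 35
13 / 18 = 0.72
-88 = -88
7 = 7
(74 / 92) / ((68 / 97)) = 3589 / 3128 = 1.15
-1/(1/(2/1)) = -2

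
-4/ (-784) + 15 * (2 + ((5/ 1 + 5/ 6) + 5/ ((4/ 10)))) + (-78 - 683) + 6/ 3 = -453.99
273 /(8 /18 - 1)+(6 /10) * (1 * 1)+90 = -2004 /5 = -400.80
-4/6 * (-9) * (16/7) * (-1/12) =-8/7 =-1.14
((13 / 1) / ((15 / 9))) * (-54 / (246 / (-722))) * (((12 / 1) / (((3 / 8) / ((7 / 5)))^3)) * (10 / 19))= 2082103296 / 5125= 406264.06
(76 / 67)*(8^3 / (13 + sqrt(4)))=38912 / 1005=38.72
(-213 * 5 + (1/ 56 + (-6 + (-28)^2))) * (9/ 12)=-48213/ 224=-215.24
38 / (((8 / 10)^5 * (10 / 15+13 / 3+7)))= 59375 / 6144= 9.66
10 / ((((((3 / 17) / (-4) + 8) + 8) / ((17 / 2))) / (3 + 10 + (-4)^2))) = 33524 / 217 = 154.49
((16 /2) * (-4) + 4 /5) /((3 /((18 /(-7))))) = 936 /35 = 26.74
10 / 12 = 5 / 6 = 0.83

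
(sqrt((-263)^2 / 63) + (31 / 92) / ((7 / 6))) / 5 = 93 / 1610 + 263 * sqrt(7) / 105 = 6.68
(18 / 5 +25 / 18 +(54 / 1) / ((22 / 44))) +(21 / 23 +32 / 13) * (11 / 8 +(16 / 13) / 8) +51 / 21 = 1181077489 / 9795240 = 120.58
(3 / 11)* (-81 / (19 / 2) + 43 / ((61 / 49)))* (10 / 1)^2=822300 / 1159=709.49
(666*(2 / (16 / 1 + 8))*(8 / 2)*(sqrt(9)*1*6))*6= 23976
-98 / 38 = -2.58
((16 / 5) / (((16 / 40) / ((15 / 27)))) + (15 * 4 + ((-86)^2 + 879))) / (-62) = -75055 / 558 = -134.51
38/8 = 19/4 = 4.75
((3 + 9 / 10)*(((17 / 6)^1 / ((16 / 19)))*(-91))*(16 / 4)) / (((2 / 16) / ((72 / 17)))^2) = -466083072 / 85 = -5483330.26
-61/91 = -0.67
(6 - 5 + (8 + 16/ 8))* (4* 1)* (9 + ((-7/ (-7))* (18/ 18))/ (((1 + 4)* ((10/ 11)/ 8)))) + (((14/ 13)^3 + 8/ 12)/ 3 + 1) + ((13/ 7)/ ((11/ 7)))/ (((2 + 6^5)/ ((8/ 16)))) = 40185435950773/ 84586916700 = 475.08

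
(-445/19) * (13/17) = -5785/323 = -17.91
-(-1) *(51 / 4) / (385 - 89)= 51 / 1184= 0.04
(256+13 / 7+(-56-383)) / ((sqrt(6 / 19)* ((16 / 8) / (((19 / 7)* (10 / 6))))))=-30115* sqrt(114) / 441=-729.12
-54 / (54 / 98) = -98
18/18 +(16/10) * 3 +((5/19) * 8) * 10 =26.85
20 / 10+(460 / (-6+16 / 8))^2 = 13227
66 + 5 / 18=1193 / 18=66.28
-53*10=-530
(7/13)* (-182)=-98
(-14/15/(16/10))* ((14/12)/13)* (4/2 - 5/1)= 49/312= 0.16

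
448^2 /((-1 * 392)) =-512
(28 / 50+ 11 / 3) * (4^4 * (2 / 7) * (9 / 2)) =243456 / 175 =1391.18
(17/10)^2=2.89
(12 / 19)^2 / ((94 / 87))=6264 / 16967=0.37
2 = 2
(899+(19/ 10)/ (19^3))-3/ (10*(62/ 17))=201195831/ 223820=898.92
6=6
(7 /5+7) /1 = 42 /5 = 8.40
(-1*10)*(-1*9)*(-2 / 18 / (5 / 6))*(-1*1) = 12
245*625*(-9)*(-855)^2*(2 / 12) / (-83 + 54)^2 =-199651967.52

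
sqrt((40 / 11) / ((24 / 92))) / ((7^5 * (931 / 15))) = 10 * sqrt(3795) / 172120487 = 0.00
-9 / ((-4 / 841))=7569 / 4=1892.25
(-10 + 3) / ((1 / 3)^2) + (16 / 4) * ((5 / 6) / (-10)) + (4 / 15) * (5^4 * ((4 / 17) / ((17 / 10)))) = -34910 / 867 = -40.27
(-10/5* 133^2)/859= -41.19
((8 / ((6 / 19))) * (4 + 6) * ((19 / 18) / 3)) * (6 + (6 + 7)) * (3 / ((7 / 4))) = 548720 / 189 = 2903.28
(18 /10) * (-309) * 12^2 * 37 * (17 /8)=-31486482 /5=-6297296.40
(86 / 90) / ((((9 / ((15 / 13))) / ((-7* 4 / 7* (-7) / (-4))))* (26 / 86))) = -12943 / 4563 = -2.84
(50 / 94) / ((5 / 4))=20 / 47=0.43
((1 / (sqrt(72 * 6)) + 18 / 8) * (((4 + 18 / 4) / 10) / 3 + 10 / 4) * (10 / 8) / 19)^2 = 27889 * sqrt(3) / 6653952 + 15255283 / 89828352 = 0.18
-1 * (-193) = 193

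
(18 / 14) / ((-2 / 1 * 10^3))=-9 / 14000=-0.00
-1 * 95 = -95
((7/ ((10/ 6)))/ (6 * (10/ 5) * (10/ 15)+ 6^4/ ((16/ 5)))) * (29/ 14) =87/ 4130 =0.02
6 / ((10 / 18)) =54 / 5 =10.80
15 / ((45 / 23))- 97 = -268 / 3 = -89.33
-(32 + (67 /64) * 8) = -40.38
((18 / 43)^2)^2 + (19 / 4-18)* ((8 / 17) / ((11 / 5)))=-1792334018 / 639315787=-2.80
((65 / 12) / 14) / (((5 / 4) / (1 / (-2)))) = -13 / 84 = -0.15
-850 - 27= -877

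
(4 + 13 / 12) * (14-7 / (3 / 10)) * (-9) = 427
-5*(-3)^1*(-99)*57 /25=-16929 /5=-3385.80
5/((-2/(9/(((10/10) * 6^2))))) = -0.62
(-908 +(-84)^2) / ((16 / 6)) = 4611 / 2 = 2305.50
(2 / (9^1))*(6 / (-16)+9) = 23 / 12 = 1.92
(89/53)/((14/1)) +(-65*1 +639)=425997/742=574.12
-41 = -41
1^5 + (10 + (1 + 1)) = 13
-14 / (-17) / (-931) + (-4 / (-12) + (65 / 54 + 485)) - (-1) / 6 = 29711747 / 61047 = 486.70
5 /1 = 5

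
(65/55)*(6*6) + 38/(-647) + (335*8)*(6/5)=23190650/7117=3258.49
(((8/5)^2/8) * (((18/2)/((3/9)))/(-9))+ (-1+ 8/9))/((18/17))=-4097/4050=-1.01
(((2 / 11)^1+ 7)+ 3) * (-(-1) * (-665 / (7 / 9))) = -95760 / 11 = -8705.45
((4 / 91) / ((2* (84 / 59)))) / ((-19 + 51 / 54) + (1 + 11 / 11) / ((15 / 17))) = -885 / 905177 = -0.00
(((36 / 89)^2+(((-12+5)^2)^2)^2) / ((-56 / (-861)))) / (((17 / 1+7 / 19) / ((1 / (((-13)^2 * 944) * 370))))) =35571469223243 / 411455723993600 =0.09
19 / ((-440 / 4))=-19 / 110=-0.17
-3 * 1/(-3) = 1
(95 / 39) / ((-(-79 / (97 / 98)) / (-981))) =-3013305 / 100646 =-29.94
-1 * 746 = -746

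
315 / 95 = 63 / 19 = 3.32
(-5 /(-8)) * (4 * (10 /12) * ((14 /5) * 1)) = 35 /6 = 5.83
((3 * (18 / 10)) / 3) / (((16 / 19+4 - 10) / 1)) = -171 / 490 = -0.35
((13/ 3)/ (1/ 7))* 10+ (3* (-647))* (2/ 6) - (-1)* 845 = 1504/ 3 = 501.33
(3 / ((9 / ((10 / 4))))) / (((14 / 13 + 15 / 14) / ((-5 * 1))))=-2275 / 1173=-1.94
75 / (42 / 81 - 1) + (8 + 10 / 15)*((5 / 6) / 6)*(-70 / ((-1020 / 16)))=-154.45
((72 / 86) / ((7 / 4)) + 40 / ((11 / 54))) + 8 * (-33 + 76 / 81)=-15998072 / 268191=-59.65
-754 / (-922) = 377 / 461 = 0.82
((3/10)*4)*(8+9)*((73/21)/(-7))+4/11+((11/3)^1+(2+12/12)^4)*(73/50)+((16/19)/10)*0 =4602239/40425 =113.85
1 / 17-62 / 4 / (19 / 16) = -4197 / 323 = -12.99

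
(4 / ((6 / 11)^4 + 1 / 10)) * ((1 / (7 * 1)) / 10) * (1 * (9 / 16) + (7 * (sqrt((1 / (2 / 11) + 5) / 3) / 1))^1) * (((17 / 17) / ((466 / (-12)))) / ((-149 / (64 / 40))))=0.00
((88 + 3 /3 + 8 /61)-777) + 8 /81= -3398272 /4941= -687.77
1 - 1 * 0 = 1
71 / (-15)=-71 / 15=-4.73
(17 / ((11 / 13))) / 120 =221 / 1320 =0.17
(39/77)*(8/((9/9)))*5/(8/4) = 780/77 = 10.13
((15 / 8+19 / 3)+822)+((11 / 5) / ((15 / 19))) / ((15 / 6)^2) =4153271 / 5000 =830.65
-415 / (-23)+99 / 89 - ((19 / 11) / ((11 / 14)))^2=429265360 / 29970127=14.32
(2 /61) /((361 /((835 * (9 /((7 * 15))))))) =1002 /154147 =0.01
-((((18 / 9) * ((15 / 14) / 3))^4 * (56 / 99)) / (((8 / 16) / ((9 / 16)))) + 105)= -396790 / 3773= -105.17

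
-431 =-431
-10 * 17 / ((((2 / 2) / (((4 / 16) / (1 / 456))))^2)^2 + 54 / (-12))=28712322720 / 760032071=37.78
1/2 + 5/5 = 3/2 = 1.50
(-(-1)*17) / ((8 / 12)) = 51 / 2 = 25.50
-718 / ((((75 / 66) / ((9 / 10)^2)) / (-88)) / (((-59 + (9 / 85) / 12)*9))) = -1270291281534 / 53125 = -23911365.30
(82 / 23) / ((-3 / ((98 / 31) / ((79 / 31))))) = -1.47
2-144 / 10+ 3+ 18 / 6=-32 / 5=-6.40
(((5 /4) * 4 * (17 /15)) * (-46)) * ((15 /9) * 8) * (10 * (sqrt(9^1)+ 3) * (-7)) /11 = 4379200 /33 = 132703.03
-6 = -6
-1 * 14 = -14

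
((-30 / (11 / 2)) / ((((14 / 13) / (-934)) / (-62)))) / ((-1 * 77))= 3809.09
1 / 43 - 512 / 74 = -10971 / 1591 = -6.90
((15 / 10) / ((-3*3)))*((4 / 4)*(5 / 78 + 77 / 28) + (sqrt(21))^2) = -3715 / 936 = -3.97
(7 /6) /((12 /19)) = 133 /72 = 1.85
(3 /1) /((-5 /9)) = -27 /5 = -5.40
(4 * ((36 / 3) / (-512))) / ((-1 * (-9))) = -1 / 96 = -0.01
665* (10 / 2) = 3325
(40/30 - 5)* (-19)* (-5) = -1045/3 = -348.33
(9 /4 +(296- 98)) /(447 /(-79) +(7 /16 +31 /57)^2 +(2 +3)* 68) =13157982144 /22032135247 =0.60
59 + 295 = 354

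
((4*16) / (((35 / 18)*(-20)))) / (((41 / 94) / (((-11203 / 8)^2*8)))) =-59193922.68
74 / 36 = 37 / 18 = 2.06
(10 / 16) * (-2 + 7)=3.12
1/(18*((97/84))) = 14/291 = 0.05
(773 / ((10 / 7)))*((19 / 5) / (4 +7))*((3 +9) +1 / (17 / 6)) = 2309.08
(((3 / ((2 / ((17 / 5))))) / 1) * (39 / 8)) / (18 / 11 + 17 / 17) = 21879 / 2320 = 9.43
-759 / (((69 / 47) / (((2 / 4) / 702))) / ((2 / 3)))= -0.25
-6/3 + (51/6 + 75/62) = 239/31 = 7.71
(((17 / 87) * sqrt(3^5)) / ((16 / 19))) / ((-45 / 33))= -3553 * sqrt(3) / 2320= -2.65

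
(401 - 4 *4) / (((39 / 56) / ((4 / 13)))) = 170.10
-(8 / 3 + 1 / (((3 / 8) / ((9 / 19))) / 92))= -118.88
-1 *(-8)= 8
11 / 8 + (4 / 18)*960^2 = 1638411 / 8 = 204801.38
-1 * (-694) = 694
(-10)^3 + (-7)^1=-1007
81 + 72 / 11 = 963 / 11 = 87.55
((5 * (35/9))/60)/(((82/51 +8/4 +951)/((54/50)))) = 51/139100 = 0.00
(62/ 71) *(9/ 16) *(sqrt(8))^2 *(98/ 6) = 4557/ 71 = 64.18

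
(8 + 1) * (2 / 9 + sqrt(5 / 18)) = 6.74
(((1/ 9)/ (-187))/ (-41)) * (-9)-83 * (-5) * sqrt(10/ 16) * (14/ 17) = -1/ 7667 + 2905 * sqrt(10)/ 34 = 270.19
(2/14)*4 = 4/7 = 0.57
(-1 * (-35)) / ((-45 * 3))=-7 / 27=-0.26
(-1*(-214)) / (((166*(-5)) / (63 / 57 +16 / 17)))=-70727 / 134045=-0.53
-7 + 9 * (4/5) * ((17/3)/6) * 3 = 67/5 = 13.40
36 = 36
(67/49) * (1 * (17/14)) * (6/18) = 1139/2058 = 0.55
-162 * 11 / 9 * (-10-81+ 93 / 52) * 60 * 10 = 137778300 / 13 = 10598330.77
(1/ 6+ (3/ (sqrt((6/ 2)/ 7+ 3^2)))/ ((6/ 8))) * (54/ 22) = 9/ 22+ 18 * sqrt(462)/ 121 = 3.61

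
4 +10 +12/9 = 46/3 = 15.33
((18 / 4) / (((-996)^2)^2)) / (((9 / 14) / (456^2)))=2527 / 1708499556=0.00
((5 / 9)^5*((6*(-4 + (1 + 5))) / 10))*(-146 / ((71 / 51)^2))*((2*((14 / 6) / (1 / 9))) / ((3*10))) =-73839500 / 11024667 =-6.70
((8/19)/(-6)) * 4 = -16/57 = -0.28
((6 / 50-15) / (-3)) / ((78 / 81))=1674 / 325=5.15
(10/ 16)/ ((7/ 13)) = 65/ 56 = 1.16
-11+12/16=-41/4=-10.25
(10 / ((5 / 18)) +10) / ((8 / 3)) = 69 / 4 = 17.25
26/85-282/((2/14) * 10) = -16753/85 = -197.09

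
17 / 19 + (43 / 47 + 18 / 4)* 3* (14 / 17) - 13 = 19321 / 15181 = 1.27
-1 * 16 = -16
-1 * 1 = -1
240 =240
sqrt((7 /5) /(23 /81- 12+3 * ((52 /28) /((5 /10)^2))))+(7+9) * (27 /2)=63 * sqrt(29965) /29965+216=216.36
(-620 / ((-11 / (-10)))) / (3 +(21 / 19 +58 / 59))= -28025 / 253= -110.77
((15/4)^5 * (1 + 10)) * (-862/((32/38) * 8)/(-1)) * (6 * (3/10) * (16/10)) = 24625346625/8192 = 3006023.76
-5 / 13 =-0.38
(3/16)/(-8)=-3/128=-0.02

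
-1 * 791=-791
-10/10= -1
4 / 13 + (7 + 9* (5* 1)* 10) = 5945 / 13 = 457.31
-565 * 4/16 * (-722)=203965/2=101982.50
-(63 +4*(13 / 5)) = -367 / 5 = -73.40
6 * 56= 336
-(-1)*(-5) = -5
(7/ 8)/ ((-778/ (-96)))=42/ 389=0.11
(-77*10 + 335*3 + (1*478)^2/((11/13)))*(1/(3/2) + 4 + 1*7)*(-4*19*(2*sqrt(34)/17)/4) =-1317975470*sqrt(34)/187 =-41096532.43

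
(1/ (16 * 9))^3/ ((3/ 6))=1/ 1492992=0.00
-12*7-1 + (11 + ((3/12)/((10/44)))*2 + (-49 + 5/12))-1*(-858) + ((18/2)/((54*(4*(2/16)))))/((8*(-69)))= 6107461/8280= 737.62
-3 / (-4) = 3 / 4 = 0.75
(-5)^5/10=-312.50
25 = 25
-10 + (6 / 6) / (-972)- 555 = -549181 / 972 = -565.00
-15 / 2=-7.50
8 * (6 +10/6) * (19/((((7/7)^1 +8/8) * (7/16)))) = 27968/21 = 1331.81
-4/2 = -2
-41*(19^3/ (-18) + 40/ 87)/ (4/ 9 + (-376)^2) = 8145511/ 73798504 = 0.11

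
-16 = -16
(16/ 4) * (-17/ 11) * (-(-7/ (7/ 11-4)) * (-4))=-1904/ 37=-51.46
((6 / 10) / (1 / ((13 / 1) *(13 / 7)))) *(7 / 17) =507 / 85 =5.96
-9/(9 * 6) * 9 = -3/2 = -1.50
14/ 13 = 1.08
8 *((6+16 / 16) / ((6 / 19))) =532 / 3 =177.33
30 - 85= -55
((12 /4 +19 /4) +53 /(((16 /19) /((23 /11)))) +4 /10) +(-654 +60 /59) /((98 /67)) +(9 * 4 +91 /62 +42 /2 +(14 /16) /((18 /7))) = -21992442359 /88724790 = -247.87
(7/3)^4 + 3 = 2644/81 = 32.64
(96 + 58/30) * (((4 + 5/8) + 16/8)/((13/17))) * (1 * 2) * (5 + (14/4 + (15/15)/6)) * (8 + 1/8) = 17206397/144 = 119488.87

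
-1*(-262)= 262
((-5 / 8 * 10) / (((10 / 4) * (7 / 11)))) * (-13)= 715 / 14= 51.07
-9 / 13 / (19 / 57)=-2.08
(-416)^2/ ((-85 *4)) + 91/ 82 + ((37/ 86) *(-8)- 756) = -379828579/ 299710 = -1267.32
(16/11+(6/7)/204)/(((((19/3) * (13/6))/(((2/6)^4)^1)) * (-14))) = -0.00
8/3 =2.67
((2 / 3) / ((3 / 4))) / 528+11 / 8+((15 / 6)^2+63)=167809 / 2376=70.63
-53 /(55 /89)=-4717 /55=-85.76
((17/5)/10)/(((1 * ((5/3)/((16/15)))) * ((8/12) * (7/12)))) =2448/4375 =0.56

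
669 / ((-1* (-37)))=18.08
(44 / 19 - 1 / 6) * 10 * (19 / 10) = 245 / 6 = 40.83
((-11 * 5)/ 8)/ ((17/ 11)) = -605/ 136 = -4.45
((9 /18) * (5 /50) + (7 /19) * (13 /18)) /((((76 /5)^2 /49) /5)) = 1324225 /3950784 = 0.34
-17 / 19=-0.89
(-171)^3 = -5000211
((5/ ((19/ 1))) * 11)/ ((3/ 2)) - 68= -3766/ 57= -66.07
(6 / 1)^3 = 216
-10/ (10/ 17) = -17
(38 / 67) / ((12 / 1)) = 19 / 402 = 0.05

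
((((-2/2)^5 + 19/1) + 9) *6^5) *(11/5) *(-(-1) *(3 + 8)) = 25404192/5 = 5080838.40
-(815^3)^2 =-293052649656390625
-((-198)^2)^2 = -1536953616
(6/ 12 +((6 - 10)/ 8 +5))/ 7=5/ 7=0.71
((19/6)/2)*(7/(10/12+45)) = 133/550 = 0.24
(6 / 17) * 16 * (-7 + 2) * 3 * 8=-11520 / 17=-677.65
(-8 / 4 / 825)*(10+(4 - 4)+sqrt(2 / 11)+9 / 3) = -26 / 825 - 2*sqrt(22) / 9075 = -0.03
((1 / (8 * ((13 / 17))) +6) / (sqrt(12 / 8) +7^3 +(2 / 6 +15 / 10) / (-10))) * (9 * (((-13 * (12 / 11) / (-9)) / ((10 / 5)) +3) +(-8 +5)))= 593312805 / 4653861971 - 865350 * sqrt(6) / 4653861971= 0.13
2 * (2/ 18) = 2/ 9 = 0.22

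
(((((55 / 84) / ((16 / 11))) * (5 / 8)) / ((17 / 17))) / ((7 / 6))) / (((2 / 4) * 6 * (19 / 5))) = 0.02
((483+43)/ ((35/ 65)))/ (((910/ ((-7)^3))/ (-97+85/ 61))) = 10736712/ 305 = 35202.33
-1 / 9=-0.11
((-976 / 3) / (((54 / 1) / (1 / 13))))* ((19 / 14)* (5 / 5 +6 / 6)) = -9272 / 7371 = -1.26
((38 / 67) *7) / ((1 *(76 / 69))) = 483 / 134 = 3.60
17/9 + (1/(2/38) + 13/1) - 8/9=33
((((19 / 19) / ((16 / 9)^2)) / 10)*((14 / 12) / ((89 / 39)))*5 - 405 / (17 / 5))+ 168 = 75859323 / 1549312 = 48.96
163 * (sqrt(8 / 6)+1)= 163+326 * sqrt(3) / 3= 351.22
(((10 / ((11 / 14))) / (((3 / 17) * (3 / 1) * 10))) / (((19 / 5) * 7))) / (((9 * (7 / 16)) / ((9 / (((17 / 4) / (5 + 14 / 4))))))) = 5440 / 13167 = 0.41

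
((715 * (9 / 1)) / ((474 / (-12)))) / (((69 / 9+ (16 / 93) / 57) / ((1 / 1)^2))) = -68223870 / 3211903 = -21.24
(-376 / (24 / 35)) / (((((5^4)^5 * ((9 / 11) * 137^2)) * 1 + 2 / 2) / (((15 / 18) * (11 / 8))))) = -995225 / 2319776916503906251584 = -0.00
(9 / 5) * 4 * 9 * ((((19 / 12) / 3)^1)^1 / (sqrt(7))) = 171 * sqrt(7) / 35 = 12.93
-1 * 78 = -78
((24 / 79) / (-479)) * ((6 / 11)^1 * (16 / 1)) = -0.01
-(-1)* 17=17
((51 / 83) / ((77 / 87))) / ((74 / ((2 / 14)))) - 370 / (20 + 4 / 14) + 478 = 108066206961 / 235048198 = 459.76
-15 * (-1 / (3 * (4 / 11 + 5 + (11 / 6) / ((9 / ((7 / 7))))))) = 2970 / 3307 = 0.90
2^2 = 4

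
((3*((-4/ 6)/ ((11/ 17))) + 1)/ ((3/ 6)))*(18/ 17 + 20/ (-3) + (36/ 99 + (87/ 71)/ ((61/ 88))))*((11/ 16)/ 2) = 97138039/ 19437528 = 5.00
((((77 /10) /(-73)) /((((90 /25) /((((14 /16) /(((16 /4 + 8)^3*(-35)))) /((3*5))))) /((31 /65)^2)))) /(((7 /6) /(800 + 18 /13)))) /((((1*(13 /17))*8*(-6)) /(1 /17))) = -0.00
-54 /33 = -18 /11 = -1.64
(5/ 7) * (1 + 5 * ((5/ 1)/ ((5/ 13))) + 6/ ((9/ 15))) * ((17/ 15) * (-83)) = -107236/ 21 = -5106.48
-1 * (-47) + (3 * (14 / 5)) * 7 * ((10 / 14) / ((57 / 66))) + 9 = 1988 / 19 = 104.63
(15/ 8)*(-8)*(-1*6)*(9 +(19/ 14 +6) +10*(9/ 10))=15975/ 7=2282.14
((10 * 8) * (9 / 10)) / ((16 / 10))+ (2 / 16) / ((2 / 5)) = 725 / 16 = 45.31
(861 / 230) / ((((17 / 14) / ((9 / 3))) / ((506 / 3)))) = 132594 / 85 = 1559.93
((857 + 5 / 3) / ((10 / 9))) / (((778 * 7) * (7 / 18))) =0.36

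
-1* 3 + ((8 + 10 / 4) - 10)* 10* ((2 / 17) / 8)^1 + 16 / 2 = 345 / 68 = 5.07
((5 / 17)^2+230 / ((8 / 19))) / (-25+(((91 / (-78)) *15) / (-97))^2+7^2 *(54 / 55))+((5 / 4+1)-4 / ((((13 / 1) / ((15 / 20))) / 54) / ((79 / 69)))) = 191912528371693 / 16557291553764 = 11.59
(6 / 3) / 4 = 1 / 2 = 0.50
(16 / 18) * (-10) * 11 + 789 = 6221 / 9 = 691.22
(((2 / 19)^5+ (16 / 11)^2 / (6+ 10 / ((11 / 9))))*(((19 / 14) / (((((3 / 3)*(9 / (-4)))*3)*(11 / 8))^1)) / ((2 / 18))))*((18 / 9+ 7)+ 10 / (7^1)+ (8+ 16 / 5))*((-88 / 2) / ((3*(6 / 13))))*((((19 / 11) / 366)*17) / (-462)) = -16316251356928 / 696242205181215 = -0.02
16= 16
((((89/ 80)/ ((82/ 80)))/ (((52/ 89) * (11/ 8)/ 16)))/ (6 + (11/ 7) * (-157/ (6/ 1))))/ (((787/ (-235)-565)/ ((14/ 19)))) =1751238048/ 2194564901815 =0.00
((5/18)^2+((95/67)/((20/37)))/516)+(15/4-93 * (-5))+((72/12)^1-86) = 1451812501/3733776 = 388.83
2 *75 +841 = 991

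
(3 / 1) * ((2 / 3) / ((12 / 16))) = 8 / 3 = 2.67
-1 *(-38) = 38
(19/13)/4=19/52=0.37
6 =6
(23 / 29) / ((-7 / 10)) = -230 / 203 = -1.13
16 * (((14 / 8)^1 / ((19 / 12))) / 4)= 84 / 19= 4.42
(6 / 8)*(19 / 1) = 57 / 4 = 14.25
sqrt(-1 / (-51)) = 0.14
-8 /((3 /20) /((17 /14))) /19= -3.41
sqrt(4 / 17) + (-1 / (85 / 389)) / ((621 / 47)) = -18283 / 52785 + 2 * sqrt(17) / 17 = 0.14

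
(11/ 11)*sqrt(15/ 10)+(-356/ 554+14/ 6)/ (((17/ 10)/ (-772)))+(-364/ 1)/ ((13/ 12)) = -15593272/ 14127+sqrt(6)/ 2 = -1102.57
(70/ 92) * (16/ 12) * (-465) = -10850/ 23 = -471.74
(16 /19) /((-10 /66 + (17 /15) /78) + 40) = 205920 /9747703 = 0.02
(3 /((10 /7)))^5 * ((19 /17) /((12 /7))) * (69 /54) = 462713517 /13600000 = 34.02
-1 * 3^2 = -9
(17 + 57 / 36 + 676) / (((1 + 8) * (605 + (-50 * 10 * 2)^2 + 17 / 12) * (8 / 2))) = 0.00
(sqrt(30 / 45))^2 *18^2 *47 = 10152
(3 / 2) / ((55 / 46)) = 69 / 55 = 1.25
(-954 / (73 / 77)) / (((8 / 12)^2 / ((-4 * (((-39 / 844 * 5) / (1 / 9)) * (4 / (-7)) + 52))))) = 7419583314 / 15403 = 481697.29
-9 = -9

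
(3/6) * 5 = 5/2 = 2.50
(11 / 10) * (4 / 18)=11 / 45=0.24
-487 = -487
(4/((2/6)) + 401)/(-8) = -413/8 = -51.62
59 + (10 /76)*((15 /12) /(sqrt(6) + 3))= 8993 /152 - 25*sqrt(6) /456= 59.03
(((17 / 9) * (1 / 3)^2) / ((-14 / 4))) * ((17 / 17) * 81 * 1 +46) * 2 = -8636 / 567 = -15.23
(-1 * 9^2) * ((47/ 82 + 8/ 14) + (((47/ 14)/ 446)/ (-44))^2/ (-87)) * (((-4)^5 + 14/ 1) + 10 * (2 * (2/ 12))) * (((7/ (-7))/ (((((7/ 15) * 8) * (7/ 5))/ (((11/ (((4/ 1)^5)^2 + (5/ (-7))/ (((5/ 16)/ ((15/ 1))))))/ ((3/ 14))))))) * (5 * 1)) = -261750308493833195625/ 59883070956870791168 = -4.37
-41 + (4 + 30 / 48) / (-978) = -320821 / 7824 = -41.00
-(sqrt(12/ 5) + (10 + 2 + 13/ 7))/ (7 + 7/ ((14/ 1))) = -194/ 105 - 4* sqrt(15)/ 75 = -2.05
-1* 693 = -693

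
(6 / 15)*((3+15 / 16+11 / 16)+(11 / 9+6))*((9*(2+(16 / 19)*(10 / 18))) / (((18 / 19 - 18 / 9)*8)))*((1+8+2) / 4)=-1979813 / 57600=-34.37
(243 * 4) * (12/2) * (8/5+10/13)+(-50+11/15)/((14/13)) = 7519297/546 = 13771.61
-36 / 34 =-18 / 17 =-1.06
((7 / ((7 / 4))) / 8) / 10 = 1 / 20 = 0.05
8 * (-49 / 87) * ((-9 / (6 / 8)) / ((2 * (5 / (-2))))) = -1568 / 145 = -10.81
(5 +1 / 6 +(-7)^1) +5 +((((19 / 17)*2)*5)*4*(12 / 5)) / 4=3059 / 102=29.99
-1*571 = -571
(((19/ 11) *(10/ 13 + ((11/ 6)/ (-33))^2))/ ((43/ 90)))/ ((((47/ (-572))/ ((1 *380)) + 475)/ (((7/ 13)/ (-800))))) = -8220331/ 2077721558172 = -0.00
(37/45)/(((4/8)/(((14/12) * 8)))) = 2072/135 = 15.35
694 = 694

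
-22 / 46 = -11 / 23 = -0.48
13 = 13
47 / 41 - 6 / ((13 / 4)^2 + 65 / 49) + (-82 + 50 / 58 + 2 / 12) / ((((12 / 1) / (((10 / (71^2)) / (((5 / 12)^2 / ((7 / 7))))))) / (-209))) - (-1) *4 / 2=1746389507023 / 93112890715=18.76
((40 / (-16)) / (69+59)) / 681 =-5 / 174336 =-0.00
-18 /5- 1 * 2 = -28 /5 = -5.60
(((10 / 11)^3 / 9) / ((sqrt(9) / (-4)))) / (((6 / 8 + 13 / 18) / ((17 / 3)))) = -272000 / 634887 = -0.43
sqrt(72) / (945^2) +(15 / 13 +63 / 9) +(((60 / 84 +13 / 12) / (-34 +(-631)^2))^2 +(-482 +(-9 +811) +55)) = 2 * sqrt(2) / 297675 +5570810385975210157 / 14539356558456912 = 383.15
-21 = -21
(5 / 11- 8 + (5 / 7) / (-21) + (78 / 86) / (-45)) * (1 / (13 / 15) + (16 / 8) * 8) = -589176481 / 4519515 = -130.36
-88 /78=-44 /39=-1.13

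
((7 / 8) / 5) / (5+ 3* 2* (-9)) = -1 / 280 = -0.00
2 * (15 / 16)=15 / 8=1.88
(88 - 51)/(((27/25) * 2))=925/54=17.13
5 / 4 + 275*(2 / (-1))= -2195 / 4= -548.75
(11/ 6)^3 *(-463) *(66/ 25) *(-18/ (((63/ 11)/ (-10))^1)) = -74566613/ 315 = -236719.41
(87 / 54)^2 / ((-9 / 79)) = -66439 / 2916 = -22.78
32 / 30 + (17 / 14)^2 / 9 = 10853 / 8820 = 1.23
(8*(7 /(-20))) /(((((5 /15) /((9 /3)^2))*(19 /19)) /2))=-756 /5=-151.20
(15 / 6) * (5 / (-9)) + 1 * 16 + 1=281 / 18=15.61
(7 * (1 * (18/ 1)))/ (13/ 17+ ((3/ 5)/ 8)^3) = 137088000/ 832459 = 164.68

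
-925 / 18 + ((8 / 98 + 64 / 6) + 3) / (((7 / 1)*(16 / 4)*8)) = -5070337 / 98784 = -51.33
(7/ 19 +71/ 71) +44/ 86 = 1536/ 817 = 1.88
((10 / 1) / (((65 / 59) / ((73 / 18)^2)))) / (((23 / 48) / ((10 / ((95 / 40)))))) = 201223040 / 153387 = 1311.87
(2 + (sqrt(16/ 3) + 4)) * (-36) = -216 - 48 * sqrt(3) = -299.14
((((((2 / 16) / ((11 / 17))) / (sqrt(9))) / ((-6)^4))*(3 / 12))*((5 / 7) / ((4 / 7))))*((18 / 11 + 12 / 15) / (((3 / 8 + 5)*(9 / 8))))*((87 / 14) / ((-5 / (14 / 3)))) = -0.00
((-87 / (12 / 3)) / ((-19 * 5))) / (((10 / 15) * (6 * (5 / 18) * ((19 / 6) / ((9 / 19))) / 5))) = 21141 / 137180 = 0.15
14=14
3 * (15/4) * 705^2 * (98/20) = 27398503.12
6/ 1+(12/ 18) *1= 20/ 3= 6.67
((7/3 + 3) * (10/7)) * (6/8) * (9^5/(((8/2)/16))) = 9447840/7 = 1349691.43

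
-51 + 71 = 20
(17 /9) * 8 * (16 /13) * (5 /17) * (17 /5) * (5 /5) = 2176 /117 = 18.60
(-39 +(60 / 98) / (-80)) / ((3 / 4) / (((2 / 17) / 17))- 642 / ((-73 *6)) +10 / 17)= -18976131 / 53720611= -0.35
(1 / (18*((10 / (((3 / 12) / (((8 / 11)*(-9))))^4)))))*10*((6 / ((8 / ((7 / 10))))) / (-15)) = -102487 / 24766945689600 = -0.00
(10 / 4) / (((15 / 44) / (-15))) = -110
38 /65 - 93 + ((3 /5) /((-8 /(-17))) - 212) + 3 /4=-157243 /520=-302.39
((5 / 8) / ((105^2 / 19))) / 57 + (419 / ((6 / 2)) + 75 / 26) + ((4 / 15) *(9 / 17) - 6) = 319732453 / 2339064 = 136.69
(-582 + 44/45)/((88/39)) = -169949/660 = -257.50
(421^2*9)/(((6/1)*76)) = 531723/152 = 3498.18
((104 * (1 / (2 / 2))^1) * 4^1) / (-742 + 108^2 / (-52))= -2704 / 6281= -0.43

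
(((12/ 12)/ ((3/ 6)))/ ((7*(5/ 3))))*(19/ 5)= 114/ 175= 0.65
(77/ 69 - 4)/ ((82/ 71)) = -14129/ 5658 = -2.50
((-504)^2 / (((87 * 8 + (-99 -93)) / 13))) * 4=26208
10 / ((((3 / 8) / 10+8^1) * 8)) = 0.16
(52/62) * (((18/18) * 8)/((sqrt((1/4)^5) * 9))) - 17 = 1913/279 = 6.86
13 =13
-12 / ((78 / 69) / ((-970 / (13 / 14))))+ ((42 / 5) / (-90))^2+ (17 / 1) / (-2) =21066805937 / 1901250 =11080.50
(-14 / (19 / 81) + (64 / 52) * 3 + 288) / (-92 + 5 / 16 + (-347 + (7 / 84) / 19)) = -2750688 / 5201027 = -0.53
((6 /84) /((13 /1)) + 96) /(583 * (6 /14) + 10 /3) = 52419 /138242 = 0.38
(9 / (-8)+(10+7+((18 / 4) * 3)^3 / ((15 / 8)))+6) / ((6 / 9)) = 160089 / 80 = 2001.11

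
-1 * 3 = -3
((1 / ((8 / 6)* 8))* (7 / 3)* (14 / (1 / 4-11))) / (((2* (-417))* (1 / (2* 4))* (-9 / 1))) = -49 / 161379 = -0.00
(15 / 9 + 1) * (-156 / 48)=-26 / 3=-8.67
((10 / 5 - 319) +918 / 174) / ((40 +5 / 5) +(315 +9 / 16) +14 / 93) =-13451520 / 15392881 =-0.87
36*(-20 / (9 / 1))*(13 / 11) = -94.55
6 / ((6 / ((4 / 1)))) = 4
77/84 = 11/12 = 0.92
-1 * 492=-492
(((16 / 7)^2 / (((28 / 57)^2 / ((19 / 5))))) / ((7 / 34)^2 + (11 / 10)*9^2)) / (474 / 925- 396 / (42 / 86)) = -3451448800 / 3030361000303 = -0.00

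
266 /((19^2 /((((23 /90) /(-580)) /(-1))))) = 161 /495900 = 0.00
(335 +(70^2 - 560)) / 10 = 935 / 2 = 467.50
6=6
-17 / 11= -1.55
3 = 3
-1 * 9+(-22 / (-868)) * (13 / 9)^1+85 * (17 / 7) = 771299 / 3906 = 197.47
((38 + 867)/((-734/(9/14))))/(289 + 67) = -8145/3658256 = -0.00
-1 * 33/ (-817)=33/ 817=0.04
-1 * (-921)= 921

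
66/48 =11/8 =1.38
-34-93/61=-2167/61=-35.52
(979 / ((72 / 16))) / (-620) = -979 / 2790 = -0.35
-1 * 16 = -16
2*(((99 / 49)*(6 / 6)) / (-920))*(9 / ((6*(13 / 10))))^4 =-1002375 / 128752988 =-0.01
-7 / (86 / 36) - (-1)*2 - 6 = -298 / 43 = -6.93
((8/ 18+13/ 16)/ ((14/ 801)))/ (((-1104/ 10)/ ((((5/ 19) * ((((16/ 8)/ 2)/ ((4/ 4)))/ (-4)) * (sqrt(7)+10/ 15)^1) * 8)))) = 402725/ 1761984+402725 * sqrt(7)/ 1174656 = 1.14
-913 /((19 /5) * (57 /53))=-241945 /1083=-223.40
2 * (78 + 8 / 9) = 157.78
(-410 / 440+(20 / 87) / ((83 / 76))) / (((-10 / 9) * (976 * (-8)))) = -0.00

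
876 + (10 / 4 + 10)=1777 / 2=888.50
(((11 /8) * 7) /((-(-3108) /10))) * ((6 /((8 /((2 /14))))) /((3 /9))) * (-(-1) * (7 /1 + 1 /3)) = 605 /8288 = 0.07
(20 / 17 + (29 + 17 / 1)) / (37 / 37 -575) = -401 / 4879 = -0.08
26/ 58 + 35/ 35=42/ 29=1.45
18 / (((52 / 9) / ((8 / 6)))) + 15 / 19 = 1221 / 247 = 4.94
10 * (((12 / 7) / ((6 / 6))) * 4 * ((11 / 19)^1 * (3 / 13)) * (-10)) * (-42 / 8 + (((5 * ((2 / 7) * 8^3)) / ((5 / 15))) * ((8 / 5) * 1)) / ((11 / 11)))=-3887017200 / 12103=-321161.46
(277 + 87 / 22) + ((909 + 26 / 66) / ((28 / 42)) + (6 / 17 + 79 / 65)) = 40029181 / 24310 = 1646.61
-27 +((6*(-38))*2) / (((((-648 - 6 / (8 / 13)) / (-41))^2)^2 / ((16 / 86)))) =-18544492744235683 / 686800485042201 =-27.00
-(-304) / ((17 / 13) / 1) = 3952 / 17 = 232.47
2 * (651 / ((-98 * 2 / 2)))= -93 / 7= -13.29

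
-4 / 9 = -0.44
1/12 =0.08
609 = 609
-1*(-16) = 16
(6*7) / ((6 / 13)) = 91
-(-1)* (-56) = -56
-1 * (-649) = 649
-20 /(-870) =2 /87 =0.02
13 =13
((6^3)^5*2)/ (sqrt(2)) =470184984576*sqrt(2) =664941982011.56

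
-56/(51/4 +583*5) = -32/1673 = -0.02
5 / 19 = 0.26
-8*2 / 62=-8 / 31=-0.26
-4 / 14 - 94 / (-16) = 313 / 56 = 5.59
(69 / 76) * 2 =1.82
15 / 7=2.14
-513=-513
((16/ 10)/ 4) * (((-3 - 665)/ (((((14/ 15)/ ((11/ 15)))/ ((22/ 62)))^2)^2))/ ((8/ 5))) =-35797933127/ 35477982736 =-1.01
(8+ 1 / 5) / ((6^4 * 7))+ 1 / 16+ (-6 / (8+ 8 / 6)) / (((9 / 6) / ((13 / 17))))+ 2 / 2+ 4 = 912943 / 192780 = 4.74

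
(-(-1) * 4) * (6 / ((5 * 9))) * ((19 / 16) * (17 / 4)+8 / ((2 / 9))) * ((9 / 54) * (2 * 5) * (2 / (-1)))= -2627 / 36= -72.97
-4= -4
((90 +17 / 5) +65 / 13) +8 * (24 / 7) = 4404 / 35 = 125.83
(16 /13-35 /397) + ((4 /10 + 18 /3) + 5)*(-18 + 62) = 12973273 /25805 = 502.74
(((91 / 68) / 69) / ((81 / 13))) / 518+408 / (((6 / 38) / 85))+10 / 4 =6177192284509 / 28123848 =219642.50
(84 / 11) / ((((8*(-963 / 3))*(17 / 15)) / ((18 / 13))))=-945 / 260117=-0.00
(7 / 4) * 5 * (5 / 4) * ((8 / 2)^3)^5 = 11744051200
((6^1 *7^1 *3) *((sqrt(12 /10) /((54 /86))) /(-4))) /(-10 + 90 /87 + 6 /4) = 8729 *sqrt(30) /6495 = 7.36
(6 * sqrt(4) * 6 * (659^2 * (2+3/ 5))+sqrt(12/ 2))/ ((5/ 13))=13 * sqrt(6)/ 5+5284331208/ 25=211373254.69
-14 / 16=-7 / 8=-0.88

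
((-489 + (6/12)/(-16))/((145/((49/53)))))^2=587983773601/60476646400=9.72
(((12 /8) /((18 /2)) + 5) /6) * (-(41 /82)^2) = -31 /144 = -0.22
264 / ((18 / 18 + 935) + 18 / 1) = 44 / 159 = 0.28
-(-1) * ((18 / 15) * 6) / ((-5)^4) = 36 / 3125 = 0.01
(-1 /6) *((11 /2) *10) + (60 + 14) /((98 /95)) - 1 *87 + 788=763.57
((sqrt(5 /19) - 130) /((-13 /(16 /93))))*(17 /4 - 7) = -440 /93 + 44*sqrt(95) /22971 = -4.71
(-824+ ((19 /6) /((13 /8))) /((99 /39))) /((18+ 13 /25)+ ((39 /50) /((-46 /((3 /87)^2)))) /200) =-31529090000000 /709300068939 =-44.45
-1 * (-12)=12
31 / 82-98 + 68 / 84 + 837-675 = 112253 / 1722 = 65.19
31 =31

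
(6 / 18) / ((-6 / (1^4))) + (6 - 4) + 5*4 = 395 / 18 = 21.94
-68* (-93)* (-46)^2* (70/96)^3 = 11952821125/2304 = 5187856.39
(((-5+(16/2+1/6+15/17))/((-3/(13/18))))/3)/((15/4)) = -5369/61965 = -0.09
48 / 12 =4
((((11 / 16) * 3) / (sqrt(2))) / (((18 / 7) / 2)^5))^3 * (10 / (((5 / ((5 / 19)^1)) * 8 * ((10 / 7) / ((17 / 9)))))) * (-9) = -751961519998361827 * sqrt(2) / 18990543957492105216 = -0.06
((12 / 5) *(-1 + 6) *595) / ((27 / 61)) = 145180 / 9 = 16131.11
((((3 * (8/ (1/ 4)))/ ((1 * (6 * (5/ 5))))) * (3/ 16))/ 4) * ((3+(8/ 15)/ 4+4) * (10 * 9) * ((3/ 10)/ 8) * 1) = 2889/ 160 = 18.06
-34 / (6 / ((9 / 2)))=-51 / 2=-25.50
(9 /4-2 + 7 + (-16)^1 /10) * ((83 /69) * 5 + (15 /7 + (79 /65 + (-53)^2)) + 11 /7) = 10004132611 /627900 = 15932.68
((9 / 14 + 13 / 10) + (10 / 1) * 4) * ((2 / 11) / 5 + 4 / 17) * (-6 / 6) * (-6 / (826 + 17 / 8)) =17897856 / 216803125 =0.08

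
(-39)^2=1521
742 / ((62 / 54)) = 20034 / 31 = 646.26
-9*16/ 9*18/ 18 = -16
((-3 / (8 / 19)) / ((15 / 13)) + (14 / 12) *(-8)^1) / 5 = -1861 / 600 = -3.10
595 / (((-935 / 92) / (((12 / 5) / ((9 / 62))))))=-159712 / 165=-967.95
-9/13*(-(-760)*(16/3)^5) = -796917760/351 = -2270420.97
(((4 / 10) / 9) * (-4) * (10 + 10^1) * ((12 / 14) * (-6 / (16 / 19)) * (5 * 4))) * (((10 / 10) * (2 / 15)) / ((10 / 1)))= 608 / 105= 5.79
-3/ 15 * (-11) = 11/ 5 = 2.20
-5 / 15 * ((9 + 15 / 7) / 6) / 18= -0.03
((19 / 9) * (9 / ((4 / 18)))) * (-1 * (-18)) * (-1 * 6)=-9234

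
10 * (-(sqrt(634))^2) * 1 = -6340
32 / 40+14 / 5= 18 / 5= 3.60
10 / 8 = 5 / 4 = 1.25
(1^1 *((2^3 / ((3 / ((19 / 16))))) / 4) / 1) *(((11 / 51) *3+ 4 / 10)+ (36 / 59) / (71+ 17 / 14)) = 33893473 / 40561320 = 0.84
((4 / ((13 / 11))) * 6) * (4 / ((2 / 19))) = 10032 / 13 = 771.69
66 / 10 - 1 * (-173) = 898 / 5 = 179.60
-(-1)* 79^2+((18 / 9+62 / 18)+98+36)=57424 / 9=6380.44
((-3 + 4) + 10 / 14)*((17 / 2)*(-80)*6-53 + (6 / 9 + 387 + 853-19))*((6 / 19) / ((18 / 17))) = -593912 / 399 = -1488.50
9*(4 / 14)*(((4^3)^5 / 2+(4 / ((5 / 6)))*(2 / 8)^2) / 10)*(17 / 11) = 821412495819 / 3850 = 213353895.02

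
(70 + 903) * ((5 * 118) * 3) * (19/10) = 3272199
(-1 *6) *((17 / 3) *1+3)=-52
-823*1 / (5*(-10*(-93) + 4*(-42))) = -823 / 3810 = -0.22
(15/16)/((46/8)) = 15/92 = 0.16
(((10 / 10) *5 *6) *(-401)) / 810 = -401 / 27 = -14.85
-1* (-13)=13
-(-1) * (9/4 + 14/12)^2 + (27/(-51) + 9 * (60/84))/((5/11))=2112163/85680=24.65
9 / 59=0.15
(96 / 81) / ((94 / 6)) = 32 / 423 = 0.08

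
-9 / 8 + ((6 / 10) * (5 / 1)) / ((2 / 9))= 99 / 8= 12.38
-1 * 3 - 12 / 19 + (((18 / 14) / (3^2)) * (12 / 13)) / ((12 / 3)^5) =-3.63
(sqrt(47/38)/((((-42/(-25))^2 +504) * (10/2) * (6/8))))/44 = 0.00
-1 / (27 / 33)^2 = -1.49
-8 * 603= -4824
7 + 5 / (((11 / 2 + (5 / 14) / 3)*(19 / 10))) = 8372 / 1121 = 7.47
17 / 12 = 1.42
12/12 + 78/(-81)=1/27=0.04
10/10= 1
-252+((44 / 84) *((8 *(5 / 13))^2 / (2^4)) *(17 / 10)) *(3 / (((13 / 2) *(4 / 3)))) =-3872703 / 15379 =-251.82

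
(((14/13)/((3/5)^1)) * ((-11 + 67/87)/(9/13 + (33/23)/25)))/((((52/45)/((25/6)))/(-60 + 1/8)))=536218046875/101409984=5287.63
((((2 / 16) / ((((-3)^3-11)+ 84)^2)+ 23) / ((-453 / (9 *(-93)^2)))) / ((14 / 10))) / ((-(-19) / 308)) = -555628409325 / 12141608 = -45762.34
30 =30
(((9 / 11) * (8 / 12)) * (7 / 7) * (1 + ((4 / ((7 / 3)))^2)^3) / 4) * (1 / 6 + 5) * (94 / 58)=4521993281 / 150120124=30.12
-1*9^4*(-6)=39366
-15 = -15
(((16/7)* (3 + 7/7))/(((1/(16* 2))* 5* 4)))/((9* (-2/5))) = -256/63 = -4.06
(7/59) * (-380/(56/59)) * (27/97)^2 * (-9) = 623295/18818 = 33.12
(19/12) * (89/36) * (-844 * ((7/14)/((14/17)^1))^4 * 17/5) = -506606397457/331914240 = -1526.32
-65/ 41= -1.59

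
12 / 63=4 / 21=0.19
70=70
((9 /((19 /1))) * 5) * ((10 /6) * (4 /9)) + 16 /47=5612 /2679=2.09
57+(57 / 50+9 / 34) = 24822 / 425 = 58.40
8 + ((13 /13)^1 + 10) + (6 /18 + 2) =64 /3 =21.33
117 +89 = 206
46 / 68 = 23 / 34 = 0.68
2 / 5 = 0.40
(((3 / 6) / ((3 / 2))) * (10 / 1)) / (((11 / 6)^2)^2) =4320 / 14641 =0.30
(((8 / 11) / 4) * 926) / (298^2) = 463 / 244211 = 0.00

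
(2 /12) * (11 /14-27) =-367 /84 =-4.37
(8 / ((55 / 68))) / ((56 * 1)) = 68 / 385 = 0.18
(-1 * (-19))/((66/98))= 931/33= 28.21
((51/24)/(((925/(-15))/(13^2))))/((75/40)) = -2873/925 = -3.11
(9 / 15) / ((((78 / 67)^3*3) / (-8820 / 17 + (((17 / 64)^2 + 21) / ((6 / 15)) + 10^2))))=-3067248144149 / 66088009728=-46.41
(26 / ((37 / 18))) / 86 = 234 / 1591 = 0.15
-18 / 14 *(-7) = 9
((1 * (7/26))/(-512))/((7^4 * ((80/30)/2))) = -3/18264064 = -0.00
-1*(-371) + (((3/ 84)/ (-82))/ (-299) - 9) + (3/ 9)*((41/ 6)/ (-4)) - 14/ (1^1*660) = 15351741956/ 42477435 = 361.41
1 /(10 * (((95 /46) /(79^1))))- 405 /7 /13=-27028 /43225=-0.63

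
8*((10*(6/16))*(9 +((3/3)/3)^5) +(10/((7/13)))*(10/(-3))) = -127640/567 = -225.11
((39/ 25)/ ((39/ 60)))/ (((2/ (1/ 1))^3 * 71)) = 3/ 710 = 0.00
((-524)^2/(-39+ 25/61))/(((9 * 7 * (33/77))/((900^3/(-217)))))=226113336000000/255409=885299014.52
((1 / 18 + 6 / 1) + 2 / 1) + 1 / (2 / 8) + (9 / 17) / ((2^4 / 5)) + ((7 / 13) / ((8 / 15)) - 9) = 4.23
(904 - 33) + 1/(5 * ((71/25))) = 61846/71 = 871.07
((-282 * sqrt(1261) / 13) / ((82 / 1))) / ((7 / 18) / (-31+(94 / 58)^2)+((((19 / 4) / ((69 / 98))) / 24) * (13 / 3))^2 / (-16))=21603991375872 * sqrt(1261) / 8692623855461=88.26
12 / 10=6 / 5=1.20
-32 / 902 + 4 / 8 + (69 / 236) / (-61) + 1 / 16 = 13562521 / 25970384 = 0.52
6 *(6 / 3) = 12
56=56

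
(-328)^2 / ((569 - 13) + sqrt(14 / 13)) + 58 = 505352442 / 2009377 - 53792 * sqrt(182) / 2009377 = 251.14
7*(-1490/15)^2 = 621628/9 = 69069.78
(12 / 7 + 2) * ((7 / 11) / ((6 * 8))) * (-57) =-2.81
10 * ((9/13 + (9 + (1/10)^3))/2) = 126013/2600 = 48.47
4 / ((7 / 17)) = 68 / 7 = 9.71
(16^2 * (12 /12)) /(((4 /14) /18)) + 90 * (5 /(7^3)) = 5532354 /343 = 16129.31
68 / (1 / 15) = 1020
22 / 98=11 / 49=0.22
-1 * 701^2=-491401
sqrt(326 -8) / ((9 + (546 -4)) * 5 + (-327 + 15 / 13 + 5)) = 13 * sqrt(318) / 31644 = 0.01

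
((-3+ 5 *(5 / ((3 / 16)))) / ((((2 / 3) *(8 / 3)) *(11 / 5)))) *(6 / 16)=17595 / 1408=12.50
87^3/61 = 658503/61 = 10795.13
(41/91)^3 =68921/753571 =0.09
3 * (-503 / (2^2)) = -1509 / 4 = -377.25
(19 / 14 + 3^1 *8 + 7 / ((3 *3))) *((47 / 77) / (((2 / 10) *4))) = 773855 / 38808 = 19.94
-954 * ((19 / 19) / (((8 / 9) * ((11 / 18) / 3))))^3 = -6844428639 / 42592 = -160697.52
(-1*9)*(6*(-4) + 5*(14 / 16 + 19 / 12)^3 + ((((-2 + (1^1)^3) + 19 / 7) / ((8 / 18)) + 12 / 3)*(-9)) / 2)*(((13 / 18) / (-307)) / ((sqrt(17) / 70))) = 93885545*sqrt(17) / 72147456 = 5.37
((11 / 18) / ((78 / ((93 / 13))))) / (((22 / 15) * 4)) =0.01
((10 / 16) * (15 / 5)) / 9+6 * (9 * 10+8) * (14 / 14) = 14117 / 24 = 588.21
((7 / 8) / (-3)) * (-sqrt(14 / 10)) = 7 * sqrt(35) / 120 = 0.35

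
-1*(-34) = 34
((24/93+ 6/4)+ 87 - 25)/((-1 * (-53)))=3953/3286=1.20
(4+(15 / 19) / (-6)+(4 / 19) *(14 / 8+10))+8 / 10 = 1357 / 190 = 7.14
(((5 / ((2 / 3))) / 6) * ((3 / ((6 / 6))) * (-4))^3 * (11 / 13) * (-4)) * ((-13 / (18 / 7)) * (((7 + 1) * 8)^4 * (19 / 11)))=-1071057469440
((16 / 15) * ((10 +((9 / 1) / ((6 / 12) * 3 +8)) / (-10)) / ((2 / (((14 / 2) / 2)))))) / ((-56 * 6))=-941 / 17100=-0.06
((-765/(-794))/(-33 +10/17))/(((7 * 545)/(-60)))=78030/166903961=0.00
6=6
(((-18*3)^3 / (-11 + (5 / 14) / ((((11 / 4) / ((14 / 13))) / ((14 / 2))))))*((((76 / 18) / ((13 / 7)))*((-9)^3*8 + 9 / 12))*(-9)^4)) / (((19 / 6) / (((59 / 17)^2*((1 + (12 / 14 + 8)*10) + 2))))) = -197154390460929996600 / 414137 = -476060797419525.41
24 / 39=8 / 13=0.62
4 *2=8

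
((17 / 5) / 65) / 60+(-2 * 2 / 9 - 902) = -52792949 / 58500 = -902.44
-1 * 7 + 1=-6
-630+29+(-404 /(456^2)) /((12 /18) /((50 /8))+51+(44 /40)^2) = -8172487453 /13598148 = -601.00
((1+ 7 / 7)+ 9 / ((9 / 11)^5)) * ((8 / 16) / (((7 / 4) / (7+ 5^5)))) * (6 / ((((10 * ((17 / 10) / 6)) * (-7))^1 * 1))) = -161632544 / 22491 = -7186.54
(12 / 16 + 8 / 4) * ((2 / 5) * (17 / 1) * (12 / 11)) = 20.40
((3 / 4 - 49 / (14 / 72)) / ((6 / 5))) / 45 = -4.65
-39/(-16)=39/16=2.44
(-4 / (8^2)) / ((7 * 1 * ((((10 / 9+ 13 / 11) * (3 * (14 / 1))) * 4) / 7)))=-33 / 203392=-0.00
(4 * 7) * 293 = 8204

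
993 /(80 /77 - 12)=-76461 /844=-90.59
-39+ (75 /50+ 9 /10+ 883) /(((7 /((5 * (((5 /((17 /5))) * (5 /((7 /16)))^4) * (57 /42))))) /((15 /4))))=161496881998713 /2000033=80747108.67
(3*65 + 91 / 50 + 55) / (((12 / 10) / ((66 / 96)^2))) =507837 / 5120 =99.19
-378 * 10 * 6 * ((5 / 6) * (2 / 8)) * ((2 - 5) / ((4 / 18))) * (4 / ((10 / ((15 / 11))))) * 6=2296350 / 11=208759.09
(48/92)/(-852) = -1/1633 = -0.00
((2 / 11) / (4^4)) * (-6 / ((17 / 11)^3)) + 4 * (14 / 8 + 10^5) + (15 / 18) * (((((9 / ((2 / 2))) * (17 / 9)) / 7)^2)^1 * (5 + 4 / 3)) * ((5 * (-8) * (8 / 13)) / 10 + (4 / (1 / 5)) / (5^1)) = 721154406095113 / 1802638656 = 400054.89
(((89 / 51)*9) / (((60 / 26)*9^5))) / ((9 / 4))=2314 / 45172485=0.00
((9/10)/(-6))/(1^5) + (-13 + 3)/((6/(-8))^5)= 204071/4860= 41.99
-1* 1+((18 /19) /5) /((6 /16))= -47 /95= -0.49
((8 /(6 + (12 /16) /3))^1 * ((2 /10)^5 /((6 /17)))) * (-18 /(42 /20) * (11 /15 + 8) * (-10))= 285056 /328125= 0.87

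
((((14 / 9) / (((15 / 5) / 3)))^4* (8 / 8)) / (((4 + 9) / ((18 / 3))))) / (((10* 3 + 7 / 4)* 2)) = 153664 / 3610737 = 0.04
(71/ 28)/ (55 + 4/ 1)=71/ 1652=0.04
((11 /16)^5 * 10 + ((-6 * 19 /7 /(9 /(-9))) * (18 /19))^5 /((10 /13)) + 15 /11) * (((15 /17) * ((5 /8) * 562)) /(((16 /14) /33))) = 6964896683538072256995 /684795625472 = 10170766903.98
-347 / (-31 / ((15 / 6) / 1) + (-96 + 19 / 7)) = 12145 / 3699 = 3.28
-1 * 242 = -242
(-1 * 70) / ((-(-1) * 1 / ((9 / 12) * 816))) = -42840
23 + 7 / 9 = 214 / 9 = 23.78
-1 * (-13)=13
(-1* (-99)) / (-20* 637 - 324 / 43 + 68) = -473 / 60580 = -0.01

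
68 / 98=34 / 49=0.69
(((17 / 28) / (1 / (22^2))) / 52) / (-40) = -2057 / 14560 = -0.14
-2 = -2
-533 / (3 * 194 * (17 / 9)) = -1599 / 3298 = -0.48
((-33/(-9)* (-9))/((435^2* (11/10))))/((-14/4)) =0.00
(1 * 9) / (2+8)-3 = -21 / 10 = -2.10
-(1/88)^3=-1/681472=-0.00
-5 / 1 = -5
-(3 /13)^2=-9 /169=-0.05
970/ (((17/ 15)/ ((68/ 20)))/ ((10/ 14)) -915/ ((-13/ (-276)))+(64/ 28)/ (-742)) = -491222550/ 9837460933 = -0.05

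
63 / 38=1.66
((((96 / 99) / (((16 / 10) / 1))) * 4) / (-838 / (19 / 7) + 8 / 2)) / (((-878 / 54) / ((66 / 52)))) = 684 / 1101451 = 0.00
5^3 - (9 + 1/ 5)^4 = -4399331/ 625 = -7038.93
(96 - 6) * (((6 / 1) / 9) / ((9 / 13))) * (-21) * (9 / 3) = -5460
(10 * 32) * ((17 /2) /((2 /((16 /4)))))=5440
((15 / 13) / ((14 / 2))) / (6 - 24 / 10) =25 / 546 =0.05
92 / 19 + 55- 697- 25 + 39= -11840 / 19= -623.16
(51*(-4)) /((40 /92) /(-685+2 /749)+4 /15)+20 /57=-342882087610 /447349737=-766.47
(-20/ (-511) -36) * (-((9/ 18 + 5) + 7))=229700/ 511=449.51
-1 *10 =-10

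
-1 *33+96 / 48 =-31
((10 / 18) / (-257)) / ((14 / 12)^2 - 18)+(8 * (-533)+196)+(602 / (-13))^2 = -50045018604 / 26016367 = -1923.60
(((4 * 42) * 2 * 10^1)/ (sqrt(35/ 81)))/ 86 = 432 * sqrt(35)/ 43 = 59.44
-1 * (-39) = 39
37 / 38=0.97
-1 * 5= -5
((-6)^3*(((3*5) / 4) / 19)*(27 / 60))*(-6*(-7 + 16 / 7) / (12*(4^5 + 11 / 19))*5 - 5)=95.70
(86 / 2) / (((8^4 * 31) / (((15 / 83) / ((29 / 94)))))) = 0.00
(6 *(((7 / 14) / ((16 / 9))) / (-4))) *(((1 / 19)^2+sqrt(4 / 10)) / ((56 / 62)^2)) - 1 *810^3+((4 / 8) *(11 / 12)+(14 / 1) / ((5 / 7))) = -144394129831119061 / 271703040 - 25947 *sqrt(10) / 250880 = -531440980.27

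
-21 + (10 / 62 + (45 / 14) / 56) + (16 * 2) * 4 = 2605843 / 24304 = 107.22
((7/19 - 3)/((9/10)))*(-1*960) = 2807.02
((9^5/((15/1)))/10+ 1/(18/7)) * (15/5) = 88661/75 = 1182.15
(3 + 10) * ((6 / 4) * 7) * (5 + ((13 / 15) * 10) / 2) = 1274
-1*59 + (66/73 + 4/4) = -57.10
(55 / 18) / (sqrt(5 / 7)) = 11 * sqrt(35) / 18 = 3.62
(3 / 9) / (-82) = -1 / 246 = -0.00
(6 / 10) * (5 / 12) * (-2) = -0.50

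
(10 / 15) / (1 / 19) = 38 / 3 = 12.67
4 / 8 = 1 / 2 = 0.50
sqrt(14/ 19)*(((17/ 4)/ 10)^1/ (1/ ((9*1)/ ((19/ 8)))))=153*sqrt(266)/ 1805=1.38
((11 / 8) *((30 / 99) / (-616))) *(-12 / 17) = 0.00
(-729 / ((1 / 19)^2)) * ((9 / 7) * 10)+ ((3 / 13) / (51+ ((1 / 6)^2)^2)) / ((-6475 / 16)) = -18825393937636458 / 5563714975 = -3383601.43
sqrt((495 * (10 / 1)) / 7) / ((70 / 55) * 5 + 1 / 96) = 15840 * sqrt(154) / 47117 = 4.17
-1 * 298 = -298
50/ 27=1.85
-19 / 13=-1.46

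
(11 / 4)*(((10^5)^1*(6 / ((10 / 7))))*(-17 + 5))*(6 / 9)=-9240000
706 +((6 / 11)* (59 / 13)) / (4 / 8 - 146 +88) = 11609462 / 16445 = 705.96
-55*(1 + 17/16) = -1815/16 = -113.44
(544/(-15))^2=295936/225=1315.27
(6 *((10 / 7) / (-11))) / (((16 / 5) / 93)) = -6975 / 308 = -22.65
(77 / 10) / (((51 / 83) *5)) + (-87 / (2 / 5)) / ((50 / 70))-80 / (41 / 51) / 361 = -5704208642 / 18871275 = -302.27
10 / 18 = 5 / 9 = 0.56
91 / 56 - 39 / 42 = 39 / 56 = 0.70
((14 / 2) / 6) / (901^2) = 0.00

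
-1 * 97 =-97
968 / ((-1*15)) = -968 / 15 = -64.53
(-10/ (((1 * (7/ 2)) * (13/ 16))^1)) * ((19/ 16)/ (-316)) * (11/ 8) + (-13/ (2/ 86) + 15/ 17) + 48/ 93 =-16899695557/ 30308824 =-557.58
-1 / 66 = -0.02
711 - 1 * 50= 661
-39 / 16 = -2.44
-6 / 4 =-3 / 2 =-1.50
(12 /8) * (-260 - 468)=-1092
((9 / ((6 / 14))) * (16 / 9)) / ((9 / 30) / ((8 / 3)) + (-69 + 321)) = 8960 / 60507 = 0.15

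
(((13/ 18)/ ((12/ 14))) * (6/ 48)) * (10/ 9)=455/ 3888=0.12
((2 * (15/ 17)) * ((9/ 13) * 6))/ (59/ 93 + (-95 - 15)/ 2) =-37665/ 279344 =-0.13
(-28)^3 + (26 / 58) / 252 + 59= -159994031 / 7308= -21893.00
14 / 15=0.93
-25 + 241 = 216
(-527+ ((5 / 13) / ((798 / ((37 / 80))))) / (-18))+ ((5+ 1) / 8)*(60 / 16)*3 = -1549315441 / 2987712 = -518.56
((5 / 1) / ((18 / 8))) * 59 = 1180 / 9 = 131.11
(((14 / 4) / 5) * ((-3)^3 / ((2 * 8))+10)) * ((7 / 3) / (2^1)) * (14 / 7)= 6517 / 480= 13.58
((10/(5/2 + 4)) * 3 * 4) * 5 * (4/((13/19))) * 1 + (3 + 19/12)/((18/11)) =19801445/36504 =542.45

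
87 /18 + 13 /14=121 /21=5.76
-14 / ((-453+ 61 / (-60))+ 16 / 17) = 14280 / 462137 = 0.03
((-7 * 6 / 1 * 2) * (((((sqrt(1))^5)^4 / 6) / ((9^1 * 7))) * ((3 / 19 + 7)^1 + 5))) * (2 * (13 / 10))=-2002 / 285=-7.02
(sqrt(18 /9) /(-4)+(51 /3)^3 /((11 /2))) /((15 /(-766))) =-7526716 /165+383 * sqrt(2) /30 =-45598.41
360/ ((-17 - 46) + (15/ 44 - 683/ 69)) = -218592/ 44057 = -4.96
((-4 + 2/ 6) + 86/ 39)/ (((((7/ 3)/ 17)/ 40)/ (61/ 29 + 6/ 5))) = -3713208/ 2639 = -1407.05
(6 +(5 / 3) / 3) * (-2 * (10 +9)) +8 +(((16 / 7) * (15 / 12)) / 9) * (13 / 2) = -5020 / 21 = -239.05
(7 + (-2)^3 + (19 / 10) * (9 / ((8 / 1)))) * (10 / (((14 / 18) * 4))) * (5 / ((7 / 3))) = 1755 / 224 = 7.83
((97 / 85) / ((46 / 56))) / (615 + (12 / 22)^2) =328636 / 145551705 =0.00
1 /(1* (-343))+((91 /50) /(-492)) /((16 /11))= -736943 /135004800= -0.01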